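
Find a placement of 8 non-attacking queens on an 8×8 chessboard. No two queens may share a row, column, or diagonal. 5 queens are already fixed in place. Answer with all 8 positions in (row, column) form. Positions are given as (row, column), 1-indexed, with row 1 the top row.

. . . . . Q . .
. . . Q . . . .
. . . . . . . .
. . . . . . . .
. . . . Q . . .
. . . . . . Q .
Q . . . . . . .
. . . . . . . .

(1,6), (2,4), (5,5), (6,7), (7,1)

(1,6) (2,4) (3,2) (4,8) (5,5) (6,7) (7,1) (8,3)

Row 3: attacked by (1,6)→{4,6,8}; (2,4)→{3,4,5}; (5,5)→{3,5,7}; (6,7)→{4,7}; (7,1)→{1,5}. Safe: 2. Place at column 2.
Row 4: attacked by (1,6)→{3,6}; (2,4)→{2,4,6}; (3,2)→{1,2,3}; (5,5)→{4,5,6}; (6,7)→{5,7}; (7,1)→{1,4}. Safe: 8. Place at column 8.
Row 8: attacked by (1,6)→{6}; (2,4)→{4}; (3,2)→{2,7}; (4,8)→{4,8}; (5,5)→{2,5,8}; (6,7)→{5,7}; (7,1)→{1,2}. Safe: 3. Place at column 3.
Columns [6, 4, 2, 8, 5, 7, 1, 3], r−c [-5, -2, 1, -4, 0, -1, 6, 5], r+c [7, 6, 5, 12, 10, 13, 8, 11] are all distinct, so no two queens attack.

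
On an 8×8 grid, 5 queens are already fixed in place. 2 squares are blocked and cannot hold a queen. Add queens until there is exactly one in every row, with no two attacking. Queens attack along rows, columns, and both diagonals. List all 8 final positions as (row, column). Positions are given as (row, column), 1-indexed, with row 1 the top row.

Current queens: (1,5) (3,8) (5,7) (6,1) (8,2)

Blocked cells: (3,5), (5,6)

Row 2: attacked by (1,5)→{4,5,6}; (3,8)→{7,8}; (5,7)→{4,7}; (6,1)→{1,5}; (8,2)→{2,8}. Safe: 3. Place at column 3.
Row 4: attacked by (1,5)→{2,5,8}; (2,3)→{1,3,5}; (3,8)→{7,8}; (5,7)→{6,7,8}; (6,1)→{1,3}; (8,2)→{2,6}. Safe: 4. Place at column 4.
Row 7: attacked by (1,5)→{5}; (2,3)→{3,8}; (3,8)→{4,8}; (4,4)→{1,4,7}; (5,7)→{5,7}; (6,1)→{1,2}; (8,2)→{1,2,3}. Safe: 6. Place at column 6.
Columns [5, 3, 8, 4, 7, 1, 6, 2], r−c [-4, -1, -5, 0, -2, 5, 1, 6], r+c [6, 5, 11, 8, 12, 7, 13, 10] are all distinct, so no two queens attack.

(1,5) (2,3) (3,8) (4,4) (5,7) (6,1) (7,6) (8,2)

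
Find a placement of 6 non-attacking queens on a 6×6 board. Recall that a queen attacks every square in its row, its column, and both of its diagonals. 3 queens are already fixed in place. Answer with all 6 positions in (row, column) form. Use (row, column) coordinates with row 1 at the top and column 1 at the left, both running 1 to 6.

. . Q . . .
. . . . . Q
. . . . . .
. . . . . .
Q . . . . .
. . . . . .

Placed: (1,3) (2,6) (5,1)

(1,3) (2,6) (3,2) (4,5) (5,1) (6,4)

Row 3: attacked by (1,3)→{1,3,5}; (2,6)→{5,6}; (5,1)→{1,3}. Safe: 2, 4. Place at column 2.
Row 4: attacked by (1,3)→{3,6}; (2,6)→{4,6}; (3,2)→{1,2,3}; (5,1)→{1,2}. Safe: 5. Place at column 5.
Row 6: attacked by (1,3)→{3}; (2,6)→{2,6}; (3,2)→{2,5}; (4,5)→{3,5}; (5,1)→{1,2}. Safe: 4. Place at column 4.
Columns [3, 6, 2, 5, 1, 4], r−c [-2, -4, 1, -1, 4, 2], r+c [4, 8, 5, 9, 6, 10] are all distinct, so no two queens attack.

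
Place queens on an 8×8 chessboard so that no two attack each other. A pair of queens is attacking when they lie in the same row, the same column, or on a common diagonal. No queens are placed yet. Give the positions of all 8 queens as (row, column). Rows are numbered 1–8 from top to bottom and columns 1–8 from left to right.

Row 1: Safe: 1, 2, 3, 4, 5, 6, 7, 8. Place at column 6.
Row 2: attacked by (1,6)→{5,6,7}. Safe: 1, 2, 3, 4, 8. Place at column 8.
Row 3: attacked by (1,6)→{4,6,8}; (2,8)→{7,8}. Safe: 1, 2, 3, 5. Place at column 2.
Row 4: attacked by (1,6)→{3,6}; (2,8)→{6,8}; (3,2)→{1,2,3}. Safe: 4, 5, 7. Place at column 4.
Row 5: attacked by (1,6)→{2,6}; (2,8)→{5,8}; (3,2)→{2,4}; (4,4)→{3,4,5}. Safe: 1, 7. Place at column 1.
Row 6: attacked by (1,6)→{1,6}; (2,8)→{4,8}; (3,2)→{2,5}; (4,4)→{2,4,6}; (5,1)→{1,2}. Safe: 3, 7. Place at column 7.
Row 7: attacked by (1,6)→{6}; (2,8)→{3,8}; (3,2)→{2,6}; (4,4)→{1,4,7}; (5,1)→{1,3}; (6,7)→{6,7,8}. Safe: 5. Place at column 5.
Row 8: attacked by (1,6)→{6}; (2,8)→{2,8}; (3,2)→{2,7}; (4,4)→{4,8}; (5,1)→{1,4}; (6,7)→{5,7}; (7,5)→{4,5,6}. Safe: 3. Place at column 3.
Columns [6, 8, 2, 4, 1, 7, 5, 3], r−c [-5, -6, 1, 0, 4, -1, 2, 5], r+c [7, 10, 5, 8, 6, 13, 12, 11] are all distinct, so no two queens attack.

(1,6) (2,8) (3,2) (4,4) (5,1) (6,7) (7,5) (8,3)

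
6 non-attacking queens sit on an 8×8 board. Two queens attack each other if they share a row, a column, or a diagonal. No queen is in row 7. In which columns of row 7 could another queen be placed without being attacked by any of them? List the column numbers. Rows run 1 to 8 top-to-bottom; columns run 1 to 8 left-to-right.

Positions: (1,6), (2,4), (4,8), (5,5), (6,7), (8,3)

(1,6) attacks row 7 at column 6.
(2,4) attacks row 7 at column 4.
(4,8) attacks row 7 at column 8 and diagonals 5.
(5,5) attacks row 7 at column 5 and diagonals 3, 7.
(6,7) attacks row 7 at column 7 and diagonals 6, 8.
(8,3) attacks row 7 at column 3 and diagonals 2, 4.
Attacked columns: {2, 3, 4, 5, 6, 7, 8}. Safe: {1}.

columns 1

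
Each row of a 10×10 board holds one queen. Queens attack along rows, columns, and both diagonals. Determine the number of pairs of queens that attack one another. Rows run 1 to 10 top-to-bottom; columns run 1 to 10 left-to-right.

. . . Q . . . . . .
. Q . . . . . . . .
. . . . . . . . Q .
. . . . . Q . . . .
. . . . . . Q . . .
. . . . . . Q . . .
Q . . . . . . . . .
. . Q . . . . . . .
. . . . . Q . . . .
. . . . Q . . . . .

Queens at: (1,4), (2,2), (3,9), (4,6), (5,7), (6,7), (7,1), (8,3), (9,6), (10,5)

6

Same column: (4,6)–(9,6) (column 6); (5,7)–(6,7) (column 7).
Same diagonal: (3,9)–(5,7) (|3−5| = |9−7| = 2); (4,6)–(5,7) (|4−5| = |6−7| = 1); (8,3)–(10,5) (|8−10| = |3−5| = 2); (9,6)–(10,5) (|9−10| = |6−5| = 1).
Total attacking pairs: 6.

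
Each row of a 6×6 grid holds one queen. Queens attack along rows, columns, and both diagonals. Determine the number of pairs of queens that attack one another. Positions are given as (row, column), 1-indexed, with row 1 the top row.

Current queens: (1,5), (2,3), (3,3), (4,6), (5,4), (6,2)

Same column: (2,3)–(3,3) (column 3).
Same diagonal: (1,5)–(3,3) (|1−3| = |5−3| = 2).
Total attacking pairs: 2.

2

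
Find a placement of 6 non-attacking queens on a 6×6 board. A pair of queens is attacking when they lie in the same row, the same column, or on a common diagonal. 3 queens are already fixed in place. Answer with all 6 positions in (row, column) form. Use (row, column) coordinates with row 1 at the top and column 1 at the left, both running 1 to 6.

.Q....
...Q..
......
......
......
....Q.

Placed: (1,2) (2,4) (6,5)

(1,2) (2,4) (3,6) (4,1) (5,3) (6,5)

Row 3: attacked by (1,2)→{2,4}; (2,4)→{3,4,5}; (6,5)→{2,5}. Safe: 1, 6. Place at column 6.
Row 4: attacked by (1,2)→{2,5}; (2,4)→{2,4,6}; (3,6)→{5,6}; (6,5)→{3,5}. Safe: 1. Place at column 1.
Row 5: attacked by (1,2)→{2,6}; (2,4)→{1,4}; (3,6)→{4,6}; (4,1)→{1,2}; (6,5)→{4,5,6}. Safe: 3. Place at column 3.
Columns [2, 4, 6, 1, 3, 5], r−c [-1, -2, -3, 3, 2, 1], r+c [3, 6, 9, 5, 8, 11] are all distinct, so no two queens attack.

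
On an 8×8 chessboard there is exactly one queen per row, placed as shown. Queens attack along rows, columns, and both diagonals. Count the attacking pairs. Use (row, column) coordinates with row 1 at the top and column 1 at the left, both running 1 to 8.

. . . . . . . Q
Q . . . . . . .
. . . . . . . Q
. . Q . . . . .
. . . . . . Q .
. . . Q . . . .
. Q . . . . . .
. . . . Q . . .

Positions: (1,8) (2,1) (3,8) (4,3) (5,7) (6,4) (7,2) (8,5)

Same column: (1,8)–(3,8) (column 8).
Same diagonal: (1,8)–(7,2) (|1−7| = |8−2| = 6); (2,1)–(4,3) (|2−4| = |1−3| = 2).
Total attacking pairs: 3.

3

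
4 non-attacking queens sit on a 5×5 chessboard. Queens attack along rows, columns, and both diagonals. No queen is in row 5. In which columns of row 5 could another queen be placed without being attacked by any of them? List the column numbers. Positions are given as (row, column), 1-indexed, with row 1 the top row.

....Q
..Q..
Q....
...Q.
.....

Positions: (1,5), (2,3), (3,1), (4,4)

columns 2

(1,5) attacks row 5 at column 5 and diagonals 1.
(2,3) attacks row 5 at column 3.
(3,1) attacks row 5 at column 1 and diagonals 3.
(4,4) attacks row 5 at column 4 and diagonals 3, 5.
Attacked columns: {1, 3, 4, 5}. Safe: {2}.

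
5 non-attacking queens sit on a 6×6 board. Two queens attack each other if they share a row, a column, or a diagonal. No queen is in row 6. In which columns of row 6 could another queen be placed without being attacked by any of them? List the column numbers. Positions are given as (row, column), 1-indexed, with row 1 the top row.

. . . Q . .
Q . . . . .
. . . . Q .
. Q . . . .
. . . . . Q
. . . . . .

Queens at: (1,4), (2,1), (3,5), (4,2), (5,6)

columns 3

(1,4) attacks row 6 at column 4.
(2,1) attacks row 6 at column 1 and diagonals 5.
(3,5) attacks row 6 at column 5 and diagonals 2.
(4,2) attacks row 6 at column 2 and diagonals 4.
(5,6) attacks row 6 at column 6 and diagonals 5.
Attacked columns: {1, 2, 4, 5, 6}. Safe: {3}.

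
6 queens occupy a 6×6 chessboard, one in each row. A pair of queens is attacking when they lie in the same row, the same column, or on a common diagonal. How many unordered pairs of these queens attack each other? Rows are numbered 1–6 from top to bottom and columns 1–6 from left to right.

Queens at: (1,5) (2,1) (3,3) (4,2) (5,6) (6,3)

4

Same column: (3,3)–(6,3) (column 3).
Same diagonal: (1,5)–(3,3) (|1−3| = |5−3| = 2); (1,5)–(4,2) (|1−4| = |5−2| = 3); (3,3)–(4,2) (|3−4| = |3−2| = 1).
Total attacking pairs: 4.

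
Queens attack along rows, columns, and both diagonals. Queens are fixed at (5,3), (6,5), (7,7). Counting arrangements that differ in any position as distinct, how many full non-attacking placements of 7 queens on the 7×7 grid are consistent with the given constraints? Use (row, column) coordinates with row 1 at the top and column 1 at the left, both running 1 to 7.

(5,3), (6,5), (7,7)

Branch on row 1: col 2 → 1; col 4 → 0; col 6 → 0.
Sum: 1 + 0 + 0 = 1.

1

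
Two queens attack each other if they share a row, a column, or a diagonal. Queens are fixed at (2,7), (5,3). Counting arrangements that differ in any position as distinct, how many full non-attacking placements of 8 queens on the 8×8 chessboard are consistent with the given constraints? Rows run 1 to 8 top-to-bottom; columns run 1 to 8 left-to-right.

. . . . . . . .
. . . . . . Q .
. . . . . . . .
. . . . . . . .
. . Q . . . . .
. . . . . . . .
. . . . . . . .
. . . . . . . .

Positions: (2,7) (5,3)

3

Branch on row 1: col 1 → 0; col 2 → 0; col 4 → 0; col 5 → 3.
Sum: 0 + 0 + 0 + 3 = 3.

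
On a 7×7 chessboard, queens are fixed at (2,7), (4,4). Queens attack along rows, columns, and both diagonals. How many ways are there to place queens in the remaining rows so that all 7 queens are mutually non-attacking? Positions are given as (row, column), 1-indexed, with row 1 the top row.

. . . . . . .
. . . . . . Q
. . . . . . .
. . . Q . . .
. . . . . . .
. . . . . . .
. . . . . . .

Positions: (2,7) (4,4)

Branch on row 1: col 2 → 0; col 3 → 1; col 5 → 1.
Sum: 0 + 1 + 1 = 2.

2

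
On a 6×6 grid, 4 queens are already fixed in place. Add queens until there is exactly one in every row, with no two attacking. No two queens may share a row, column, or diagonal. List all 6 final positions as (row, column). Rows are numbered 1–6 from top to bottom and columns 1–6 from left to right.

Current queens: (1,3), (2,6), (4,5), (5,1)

(1,3) (2,6) (3,2) (4,5) (5,1) (6,4)

Row 3: attacked by (1,3)→{1,3,5}; (2,6)→{5,6}; (4,5)→{4,5,6}; (5,1)→{1,3}. Safe: 2. Place at column 2.
Row 6: attacked by (1,3)→{3}; (2,6)→{2,6}; (3,2)→{2,5}; (4,5)→{3,5}; (5,1)→{1,2}. Safe: 4. Place at column 4.
Columns [3, 6, 2, 5, 1, 4], r−c [-2, -4, 1, -1, 4, 2], r+c [4, 8, 5, 9, 6, 10] are all distinct, so no two queens attack.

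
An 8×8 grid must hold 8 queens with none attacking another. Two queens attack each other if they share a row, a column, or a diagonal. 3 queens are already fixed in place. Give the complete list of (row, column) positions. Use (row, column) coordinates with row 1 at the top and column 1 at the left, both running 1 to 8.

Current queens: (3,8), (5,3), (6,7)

(1,1) (2,5) (3,8) (4,6) (5,3) (6,7) (7,2) (8,4)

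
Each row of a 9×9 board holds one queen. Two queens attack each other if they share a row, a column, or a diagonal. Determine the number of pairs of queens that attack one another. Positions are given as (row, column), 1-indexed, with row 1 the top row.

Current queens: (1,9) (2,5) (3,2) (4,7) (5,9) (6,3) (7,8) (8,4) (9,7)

Same column: (1,9)–(5,9) (column 9); (4,7)–(9,7) (column 7).
Same diagonal: (2,5)–(4,7) (|2−4| = |5−7| = 2).
Total attacking pairs: 3.

3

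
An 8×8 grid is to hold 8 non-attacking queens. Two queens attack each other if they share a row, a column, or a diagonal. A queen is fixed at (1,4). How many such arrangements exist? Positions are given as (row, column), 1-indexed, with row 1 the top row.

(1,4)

18

Branch on row 2: col 1 → 2; col 2 → 6; col 6 → 3; col 7 → 4; col 8 → 3.
Sum: 2 + 6 + 3 + 4 + 3 = 18.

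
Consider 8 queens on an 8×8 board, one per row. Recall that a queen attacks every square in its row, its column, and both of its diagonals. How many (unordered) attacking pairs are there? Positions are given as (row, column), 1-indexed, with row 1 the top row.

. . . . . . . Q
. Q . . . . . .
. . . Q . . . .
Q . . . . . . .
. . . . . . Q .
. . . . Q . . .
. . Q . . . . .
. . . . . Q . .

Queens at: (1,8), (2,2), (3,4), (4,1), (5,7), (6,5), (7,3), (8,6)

0

All columns are distinct and no two queens satisfy |Δrow| = |Δcol|, so no pair attacks.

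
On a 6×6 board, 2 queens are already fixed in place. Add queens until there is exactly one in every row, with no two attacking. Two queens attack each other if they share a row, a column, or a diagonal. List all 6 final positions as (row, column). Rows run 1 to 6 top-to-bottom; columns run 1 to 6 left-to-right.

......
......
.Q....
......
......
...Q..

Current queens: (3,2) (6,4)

(1,3) (2,6) (3,2) (4,5) (5,1) (6,4)

Row 1: attacked by (3,2)→{2,4}; (6,4)→{4}. Safe: 1, 3, 5, 6. Place at column 3.
Row 2: attacked by (1,3)→{2,3,4}; (3,2)→{1,2,3}; (6,4)→{4}. Safe: 5, 6. Place at column 6.
Row 4: attacked by (1,3)→{3,6}; (2,6)→{4,6}; (3,2)→{1,2,3}; (6,4)→{2,4,6}. Safe: 5. Place at column 5.
Row 5: attacked by (1,3)→{3}; (2,6)→{3,6}; (3,2)→{2,4}; (4,5)→{4,5,6}; (6,4)→{3,4,5}. Safe: 1. Place at column 1.
Columns [3, 6, 2, 5, 1, 4], r−c [-2, -4, 1, -1, 4, 2], r+c [4, 8, 5, 9, 6, 10] are all distinct, so no two queens attack.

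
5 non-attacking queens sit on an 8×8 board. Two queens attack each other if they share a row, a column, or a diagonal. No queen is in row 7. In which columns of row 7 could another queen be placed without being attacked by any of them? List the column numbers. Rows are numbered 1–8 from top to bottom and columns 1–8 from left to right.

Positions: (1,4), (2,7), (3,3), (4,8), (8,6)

columns 1

(1,4) attacks row 7 at column 4.
(2,7) attacks row 7 at column 7 and diagonals 2.
(3,3) attacks row 7 at column 3 and diagonals 7.
(4,8) attacks row 7 at column 8 and diagonals 5.
(8,6) attacks row 7 at column 6 and diagonals 5, 7.
Attacked columns: {2, 3, 4, 5, 6, 7, 8}. Safe: {1}.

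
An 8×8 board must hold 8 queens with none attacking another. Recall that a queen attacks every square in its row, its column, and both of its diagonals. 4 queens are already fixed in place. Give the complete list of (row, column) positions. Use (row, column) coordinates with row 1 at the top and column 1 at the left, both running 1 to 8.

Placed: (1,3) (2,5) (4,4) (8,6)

(1,3) (2,5) (3,8) (4,4) (5,1) (6,7) (7,2) (8,6)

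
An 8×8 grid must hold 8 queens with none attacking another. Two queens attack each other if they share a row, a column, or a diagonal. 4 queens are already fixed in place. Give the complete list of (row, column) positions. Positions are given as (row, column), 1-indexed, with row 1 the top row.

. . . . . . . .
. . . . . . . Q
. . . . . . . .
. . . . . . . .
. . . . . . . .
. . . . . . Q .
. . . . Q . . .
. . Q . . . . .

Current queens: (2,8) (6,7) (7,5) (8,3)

Row 1: attacked by (2,8)→{7,8}; (6,7)→{2,7}; (7,5)→{5}; (8,3)→{3}. Safe: 1, 4, 6. Place at column 6.
Row 3: attacked by (1,6)→{4,6,8}; (2,8)→{7,8}; (6,7)→{4,7}; (7,5)→{1,5}; (8,3)→{3,8}. Safe: 2. Place at column 2.
Row 4: attacked by (1,6)→{3,6}; (2,8)→{6,8}; (3,2)→{1,2,3}; (6,7)→{5,7}; (7,5)→{2,5,8}; (8,3)→{3,7}. Safe: 4. Place at column 4.
Row 5: attacked by (1,6)→{2,6}; (2,8)→{5,8}; (3,2)→{2,4}; (4,4)→{3,4,5}; (6,7)→{6,7,8}; (7,5)→{3,5,7}; (8,3)→{3,6}. Safe: 1. Place at column 1.
Columns [6, 8, 2, 4, 1, 7, 5, 3], r−c [-5, -6, 1, 0, 4, -1, 2, 5], r+c [7, 10, 5, 8, 6, 13, 12, 11] are all distinct, so no two queens attack.

(1,6) (2,8) (3,2) (4,4) (5,1) (6,7) (7,5) (8,3)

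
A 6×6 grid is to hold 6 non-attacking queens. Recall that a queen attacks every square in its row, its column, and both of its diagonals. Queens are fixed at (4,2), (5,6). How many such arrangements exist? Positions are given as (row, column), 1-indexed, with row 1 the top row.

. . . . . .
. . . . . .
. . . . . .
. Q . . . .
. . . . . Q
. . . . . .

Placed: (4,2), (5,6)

Branch on row 1: col 1 → 0; col 3 → 0; col 4 → 1.
Sum: 0 + 0 + 1 = 1.

1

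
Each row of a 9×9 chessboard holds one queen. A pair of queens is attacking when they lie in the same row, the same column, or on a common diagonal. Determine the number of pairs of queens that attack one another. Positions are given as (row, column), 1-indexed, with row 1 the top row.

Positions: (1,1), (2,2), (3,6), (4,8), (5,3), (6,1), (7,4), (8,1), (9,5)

5

Same column: (1,1)–(6,1) (column 1); (1,1)–(8,1) (column 1); (6,1)–(8,1) (column 1).
Same diagonal: (1,1)–(2,2) (|1−2| = |1−2| = 1); (3,6)–(8,1) (|3−8| = |6−1| = 5).
Total attacking pairs: 5.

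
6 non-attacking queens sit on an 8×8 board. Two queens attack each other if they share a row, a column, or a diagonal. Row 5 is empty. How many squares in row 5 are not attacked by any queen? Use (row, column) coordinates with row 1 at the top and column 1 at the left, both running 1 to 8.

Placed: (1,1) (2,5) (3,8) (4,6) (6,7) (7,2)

(1,1) attacks row 5 at column 1 and diagonals 5.
(2,5) attacks row 5 at column 5 and diagonals 2, 8.
(3,8) attacks row 5 at column 8 and diagonals 6.
(4,6) attacks row 5 at column 6 and diagonals 5, 7.
(6,7) attacks row 5 at column 7 and diagonals 6, 8.
(7,2) attacks row 5 at column 2 and diagonals 4.
Attacked columns: {1, 2, 4, 5, 6, 7, 8}. Safe: {3}.

1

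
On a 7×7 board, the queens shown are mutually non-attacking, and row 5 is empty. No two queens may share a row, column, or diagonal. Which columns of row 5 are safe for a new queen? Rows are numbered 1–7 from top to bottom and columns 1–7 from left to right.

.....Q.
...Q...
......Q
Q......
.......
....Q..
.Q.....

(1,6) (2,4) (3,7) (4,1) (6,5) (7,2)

(1,6) attacks row 5 at column 6 and diagonals 2.
(2,4) attacks row 5 at column 4 and diagonals 1, 7.
(3,7) attacks row 5 at column 7 and diagonals 5.
(4,1) attacks row 5 at column 1 and diagonals 2.
(6,5) attacks row 5 at column 5 and diagonals 4, 6.
(7,2) attacks row 5 at column 2 and diagonals 4.
Attacked columns: {1, 2, 4, 5, 6, 7}. Safe: {3}.

columns 3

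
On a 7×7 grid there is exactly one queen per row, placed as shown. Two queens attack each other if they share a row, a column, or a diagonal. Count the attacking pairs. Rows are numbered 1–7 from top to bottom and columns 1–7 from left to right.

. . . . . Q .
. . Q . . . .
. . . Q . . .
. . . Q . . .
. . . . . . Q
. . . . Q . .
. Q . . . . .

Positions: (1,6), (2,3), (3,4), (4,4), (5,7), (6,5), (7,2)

3

Same column: (3,4)–(4,4) (column 4).
Same diagonal: (1,6)–(3,4) (|1−3| = |6−4| = 2); (2,3)–(3,4) (|2−3| = |3−4| = 1).
Total attacking pairs: 3.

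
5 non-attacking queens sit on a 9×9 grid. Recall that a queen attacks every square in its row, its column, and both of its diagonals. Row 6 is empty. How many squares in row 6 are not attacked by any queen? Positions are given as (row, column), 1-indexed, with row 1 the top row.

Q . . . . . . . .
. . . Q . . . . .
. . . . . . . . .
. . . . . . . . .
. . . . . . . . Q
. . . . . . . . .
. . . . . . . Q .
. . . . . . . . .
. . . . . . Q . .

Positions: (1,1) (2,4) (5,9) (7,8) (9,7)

(1,1) attacks row 6 at column 1 and diagonals 6.
(2,4) attacks row 6 at column 4 and diagonals 8.
(5,9) attacks row 6 at column 9 and diagonals 8.
(7,8) attacks row 6 at column 8 and diagonals 7, 9.
(9,7) attacks row 6 at column 7 and diagonals 4.
Attacked columns: {1, 4, 6, 7, 8, 9}. Safe: {2, 3, 5}.

3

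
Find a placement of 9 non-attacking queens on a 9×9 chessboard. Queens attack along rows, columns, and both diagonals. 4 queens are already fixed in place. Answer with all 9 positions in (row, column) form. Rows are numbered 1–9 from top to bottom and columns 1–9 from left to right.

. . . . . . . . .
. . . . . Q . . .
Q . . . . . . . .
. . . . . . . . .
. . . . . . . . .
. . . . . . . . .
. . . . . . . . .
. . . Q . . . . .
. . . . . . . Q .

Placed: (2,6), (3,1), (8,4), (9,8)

Row 1: attacked by (2,6)→{5,6,7}; (3,1)→{1,3}; (8,4)→{4}; (9,8)→{8}. Safe: 2, 9. Place at column 2.
Row 4: attacked by (1,2)→{2,5}; (2,6)→{4,6,8}; (3,1)→{1,2}; (8,4)→{4,8}; (9,8)→{3,8}. Safe: 7, 9. Place at column 7.
Row 5: attacked by (1,2)→{2,6}; (2,6)→{3,6,9}; (3,1)→{1,3}; (4,7)→{6,7,8}; (8,4)→{1,4,7}; (9,8)→{4,8}. Safe: 5. Place at column 5.
Row 6: attacked by (1,2)→{2,7}; (2,6)→{2,6}; (3,1)→{1,4}; (4,7)→{5,7,9}; (5,5)→{4,5,6}; (8,4)→{2,4,6}; (9,8)→{5,8}. Safe: 3. Place at column 3.
Row 7: attacked by (1,2)→{2,8}; (2,6)→{1,6}; (3,1)→{1,5}; (4,7)→{4,7}; (5,5)→{3,5,7}; (6,3)→{2,3,4}; (8,4)→{3,4,5}; (9,8)→{6,8}. Safe: 9. Place at column 9.
Columns [2, 6, 1, 7, 5, 3, 9, 4, 8], r−c [-1, -4, 2, -3, 0, 3, -2, 4, 1], r+c [3, 8, 4, 11, 10, 9, 16, 12, 17] are all distinct, so no two queens attack.

(1,2) (2,6) (3,1) (4,7) (5,5) (6,3) (7,9) (8,4) (9,8)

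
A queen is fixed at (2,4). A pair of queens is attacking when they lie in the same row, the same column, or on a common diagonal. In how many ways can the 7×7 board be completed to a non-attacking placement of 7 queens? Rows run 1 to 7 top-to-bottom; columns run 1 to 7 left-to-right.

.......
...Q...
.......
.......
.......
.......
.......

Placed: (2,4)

Branch on row 1: col 1 → 1; col 2 → 2; col 6 → 2; col 7 → 1.
Sum: 1 + 2 + 2 + 1 = 6.

6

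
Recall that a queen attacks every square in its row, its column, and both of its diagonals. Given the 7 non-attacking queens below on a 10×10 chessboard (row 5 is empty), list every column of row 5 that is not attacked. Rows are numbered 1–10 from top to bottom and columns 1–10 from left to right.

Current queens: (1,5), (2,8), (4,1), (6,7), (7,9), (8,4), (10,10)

columns 3

(1,5) attacks row 5 at column 5 and diagonals 1, 9.
(2,8) attacks row 5 at column 8 and diagonals 5.
(4,1) attacks row 5 at column 1 and diagonals 2.
(6,7) attacks row 5 at column 7 and diagonals 6, 8.
(7,9) attacks row 5 at column 9 and diagonals 7.
(8,4) attacks row 5 at column 4 and diagonals 1, 7.
(10,10) attacks row 5 at column 10 and diagonals 5.
Attacked columns: {1, 2, 4, 5, 6, 7, 8, 9, 10}. Safe: {3}.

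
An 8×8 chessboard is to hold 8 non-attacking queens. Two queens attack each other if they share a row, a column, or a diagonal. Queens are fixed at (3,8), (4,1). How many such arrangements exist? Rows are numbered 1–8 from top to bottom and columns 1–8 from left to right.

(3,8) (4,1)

3

Branch on row 1: col 2 → 0; col 3 → 2; col 5 → 1; col 7 → 0.
Sum: 0 + 2 + 1 + 0 = 3.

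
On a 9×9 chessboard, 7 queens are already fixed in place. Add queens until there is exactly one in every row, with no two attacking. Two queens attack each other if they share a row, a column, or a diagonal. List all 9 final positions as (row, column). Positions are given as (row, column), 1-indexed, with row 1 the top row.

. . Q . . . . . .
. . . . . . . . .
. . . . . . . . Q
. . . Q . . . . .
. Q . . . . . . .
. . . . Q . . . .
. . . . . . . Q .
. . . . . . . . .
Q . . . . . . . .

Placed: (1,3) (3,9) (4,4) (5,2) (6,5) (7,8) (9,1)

(1,3) (2,7) (3,9) (4,4) (5,2) (6,5) (7,8) (8,6) (9,1)

Row 2: attacked by (1,3)→{2,3,4}; (3,9)→{8,9}; (4,4)→{2,4,6}; (5,2)→{2,5}; (6,5)→{1,5,9}; (7,8)→{3,8}; (9,1)→{1,8}. Safe: 7. Place at column 7.
Row 8: attacked by (1,3)→{3}; (2,7)→{1,7}; (3,9)→{4,9}; (4,4)→{4,8}; (5,2)→{2,5}; (6,5)→{3,5,7}; (7,8)→{7,8,9}; (9,1)→{1,2}. Safe: 6. Place at column 6.
Columns [3, 7, 9, 4, 2, 5, 8, 6, 1], r−c [-2, -5, -6, 0, 3, 1, -1, 2, 8], r+c [4, 9, 12, 8, 7, 11, 15, 14, 10] are all distinct, so no two queens attack.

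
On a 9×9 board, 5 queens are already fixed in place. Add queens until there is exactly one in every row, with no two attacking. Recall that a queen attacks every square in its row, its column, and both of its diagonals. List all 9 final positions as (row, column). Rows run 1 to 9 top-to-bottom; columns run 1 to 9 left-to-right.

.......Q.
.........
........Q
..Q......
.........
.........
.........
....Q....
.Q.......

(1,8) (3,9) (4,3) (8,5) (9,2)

(1,8) (2,6) (3,9) (4,3) (5,1) (6,4) (7,7) (8,5) (9,2)

Row 2: attacked by (1,8)→{7,8,9}; (3,9)→{8,9}; (4,3)→{1,3,5}; (8,5)→{5}; (9,2)→{2,9}. Safe: 4, 6. Place at column 6.
Row 5: attacked by (1,8)→{4,8}; (2,6)→{3,6,9}; (3,9)→{7,9}; (4,3)→{2,3,4}; (8,5)→{2,5,8}; (9,2)→{2,6}. Safe: 1. Place at column 1.
Row 6: attacked by (1,8)→{3,8}; (2,6)→{2,6}; (3,9)→{6,9}; (4,3)→{1,3,5}; (5,1)→{1,2}; (8,5)→{3,5,7}; (9,2)→{2,5}. Safe: 4. Place at column 4.
Row 7: attacked by (1,8)→{2,8}; (2,6)→{1,6}; (3,9)→{5,9}; (4,3)→{3,6}; (5,1)→{1,3}; (6,4)→{3,4,5}; (8,5)→{4,5,6}; (9,2)→{2,4}. Safe: 7. Place at column 7.
Columns [8, 6, 9, 3, 1, 4, 7, 5, 2], r−c [-7, -4, -6, 1, 4, 2, 0, 3, 7], r+c [9, 8, 12, 7, 6, 10, 14, 13, 11] are all distinct, so no two queens attack.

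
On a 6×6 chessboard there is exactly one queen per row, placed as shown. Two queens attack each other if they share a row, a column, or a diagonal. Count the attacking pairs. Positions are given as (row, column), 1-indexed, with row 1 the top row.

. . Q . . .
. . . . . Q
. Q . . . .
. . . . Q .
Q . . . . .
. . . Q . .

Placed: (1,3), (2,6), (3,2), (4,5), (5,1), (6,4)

All columns are distinct and no two queens satisfy |Δrow| = |Δcol|, so no pair attacks.

0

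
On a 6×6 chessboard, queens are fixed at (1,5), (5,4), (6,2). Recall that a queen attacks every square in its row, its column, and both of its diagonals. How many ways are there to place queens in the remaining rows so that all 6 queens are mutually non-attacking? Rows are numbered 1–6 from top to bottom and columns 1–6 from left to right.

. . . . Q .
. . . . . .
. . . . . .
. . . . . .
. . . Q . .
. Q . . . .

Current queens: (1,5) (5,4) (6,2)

1

Branch on row 2: col 3 → 1.
Sum: 1 = 1.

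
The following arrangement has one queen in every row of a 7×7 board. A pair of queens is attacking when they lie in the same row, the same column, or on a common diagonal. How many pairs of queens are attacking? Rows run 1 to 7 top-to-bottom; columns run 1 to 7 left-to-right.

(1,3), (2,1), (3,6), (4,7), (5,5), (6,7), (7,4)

3

Same column: (4,7)–(6,7) (column 7).
Same diagonal: (3,6)–(4,7) (|3−4| = |6−7| = 1); (4,7)–(7,4) (|4−7| = |7−4| = 3).
Total attacking pairs: 3.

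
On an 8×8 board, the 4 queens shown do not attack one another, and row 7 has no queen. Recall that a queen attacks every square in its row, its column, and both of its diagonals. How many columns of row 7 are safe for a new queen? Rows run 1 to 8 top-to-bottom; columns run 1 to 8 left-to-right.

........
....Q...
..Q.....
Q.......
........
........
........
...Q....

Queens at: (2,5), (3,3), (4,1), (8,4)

(2,5) attacks row 7 at column 5.
(3,3) attacks row 7 at column 3 and diagonals 7.
(4,1) attacks row 7 at column 1 and diagonals 4.
(8,4) attacks row 7 at column 4 and diagonals 3, 5.
Attacked columns: {1, 3, 4, 5, 7}. Safe: {2, 6, 8}.

3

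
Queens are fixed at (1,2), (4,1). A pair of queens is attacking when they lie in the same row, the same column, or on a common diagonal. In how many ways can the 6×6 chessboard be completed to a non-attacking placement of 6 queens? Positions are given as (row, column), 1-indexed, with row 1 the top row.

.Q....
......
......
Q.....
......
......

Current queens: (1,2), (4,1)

Branch on row 2: col 4 → 1; col 5 → 0; col 6 → 0.
Sum: 1 + 0 + 0 = 1.

1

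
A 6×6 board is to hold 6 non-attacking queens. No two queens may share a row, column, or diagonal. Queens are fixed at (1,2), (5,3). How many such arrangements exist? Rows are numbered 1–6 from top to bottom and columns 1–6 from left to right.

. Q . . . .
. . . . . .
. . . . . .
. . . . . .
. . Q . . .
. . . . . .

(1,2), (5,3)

1

Branch on row 2: col 4 → 1; col 5 → 0.
Sum: 1 + 0 = 1.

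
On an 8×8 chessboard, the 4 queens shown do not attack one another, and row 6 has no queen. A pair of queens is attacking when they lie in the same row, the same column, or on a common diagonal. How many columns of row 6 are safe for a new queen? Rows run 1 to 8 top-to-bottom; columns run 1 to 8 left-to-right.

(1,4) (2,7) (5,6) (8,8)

2

(1,4) attacks row 6 at column 4.
(2,7) attacks row 6 at column 7 and diagonals 3.
(5,6) attacks row 6 at column 6 and diagonals 5, 7.
(8,8) attacks row 6 at column 8 and diagonals 6.
Attacked columns: {3, 4, 5, 6, 7, 8}. Safe: {1, 2}.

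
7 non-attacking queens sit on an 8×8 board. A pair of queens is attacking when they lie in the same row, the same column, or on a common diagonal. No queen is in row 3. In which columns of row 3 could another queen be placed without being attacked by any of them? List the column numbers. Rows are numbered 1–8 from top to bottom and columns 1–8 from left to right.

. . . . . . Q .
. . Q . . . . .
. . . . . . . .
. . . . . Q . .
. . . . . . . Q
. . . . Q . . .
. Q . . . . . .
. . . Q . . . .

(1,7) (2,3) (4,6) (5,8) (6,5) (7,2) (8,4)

columns 1

(1,7) attacks row 3 at column 7 and diagonals 5.
(2,3) attacks row 3 at column 3 and diagonals 2, 4.
(4,6) attacks row 3 at column 6 and diagonals 5, 7.
(5,8) attacks row 3 at column 8 and diagonals 6.
(6,5) attacks row 3 at column 5 and diagonals 2, 8.
(7,2) attacks row 3 at column 2 and diagonals 6.
(8,4) attacks row 3 at column 4.
Attacked columns: {2, 3, 4, 5, 6, 7, 8}. Safe: {1}.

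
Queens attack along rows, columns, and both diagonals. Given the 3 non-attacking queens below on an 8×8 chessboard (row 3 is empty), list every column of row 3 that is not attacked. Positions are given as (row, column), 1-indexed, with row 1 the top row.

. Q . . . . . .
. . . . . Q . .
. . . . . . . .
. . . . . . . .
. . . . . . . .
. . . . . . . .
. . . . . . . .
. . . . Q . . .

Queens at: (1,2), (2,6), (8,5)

(1,2) attacks row 3 at column 2 and diagonals 4.
(2,6) attacks row 3 at column 6 and diagonals 5, 7.
(8,5) attacks row 3 at column 5.
Attacked columns: {2, 4, 5, 6, 7}. Safe: {1, 3, 8}.

columns 1, 3, 8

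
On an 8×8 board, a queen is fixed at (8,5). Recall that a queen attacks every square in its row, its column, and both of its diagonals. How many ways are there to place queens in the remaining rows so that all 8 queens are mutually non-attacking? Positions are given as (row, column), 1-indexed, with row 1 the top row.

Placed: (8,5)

18

Branch on row 1: col 1 → 1; col 2 → 3; col 3 → 4; col 4 → 3; col 6 → 3; col 7 → 3; col 8 → 1.
Sum: 1 + 3 + 4 + 3 + 3 + 3 + 1 = 18.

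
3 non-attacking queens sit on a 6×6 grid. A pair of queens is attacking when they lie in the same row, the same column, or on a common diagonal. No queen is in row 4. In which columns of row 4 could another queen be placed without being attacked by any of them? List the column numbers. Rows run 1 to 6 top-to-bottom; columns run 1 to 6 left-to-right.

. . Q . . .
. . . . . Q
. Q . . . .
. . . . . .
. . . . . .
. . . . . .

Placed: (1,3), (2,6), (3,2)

(1,3) attacks row 4 at column 3 and diagonals 6.
(2,6) attacks row 4 at column 6 and diagonals 4.
(3,2) attacks row 4 at column 2 and diagonals 1, 3.
Attacked columns: {1, 2, 3, 4, 6}. Safe: {5}.

columns 5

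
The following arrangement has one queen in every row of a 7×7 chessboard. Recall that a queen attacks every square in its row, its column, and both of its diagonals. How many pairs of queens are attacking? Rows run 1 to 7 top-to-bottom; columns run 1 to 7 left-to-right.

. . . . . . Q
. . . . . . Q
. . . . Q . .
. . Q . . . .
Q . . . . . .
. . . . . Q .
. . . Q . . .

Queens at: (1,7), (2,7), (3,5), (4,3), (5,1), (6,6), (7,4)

Same column: (1,7)–(2,7) (column 7).
Same diagonal: (1,7)–(3,5) (|1−3| = |7−5| = 2).
Total attacking pairs: 2.

2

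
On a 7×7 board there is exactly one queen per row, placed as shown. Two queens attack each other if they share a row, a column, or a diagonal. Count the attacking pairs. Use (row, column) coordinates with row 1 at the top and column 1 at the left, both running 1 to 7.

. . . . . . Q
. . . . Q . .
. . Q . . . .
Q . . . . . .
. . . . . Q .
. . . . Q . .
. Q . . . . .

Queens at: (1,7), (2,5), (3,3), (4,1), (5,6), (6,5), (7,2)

Same column: (2,5)–(6,5) (column 5).
Same diagonal: (5,6)–(6,5) (|5−6| = |6−5| = 1).
Total attacking pairs: 2.

2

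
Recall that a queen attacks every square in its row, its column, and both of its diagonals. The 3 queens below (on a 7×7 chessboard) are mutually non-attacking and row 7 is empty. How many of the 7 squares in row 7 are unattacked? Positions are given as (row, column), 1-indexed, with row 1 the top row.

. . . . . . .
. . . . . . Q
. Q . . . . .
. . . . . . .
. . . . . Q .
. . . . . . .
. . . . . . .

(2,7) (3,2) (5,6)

3

(2,7) attacks row 7 at column 7 and diagonals 2.
(3,2) attacks row 7 at column 2 and diagonals 6.
(5,6) attacks row 7 at column 6 and diagonals 4.
Attacked columns: {2, 4, 6, 7}. Safe: {1, 3, 5}.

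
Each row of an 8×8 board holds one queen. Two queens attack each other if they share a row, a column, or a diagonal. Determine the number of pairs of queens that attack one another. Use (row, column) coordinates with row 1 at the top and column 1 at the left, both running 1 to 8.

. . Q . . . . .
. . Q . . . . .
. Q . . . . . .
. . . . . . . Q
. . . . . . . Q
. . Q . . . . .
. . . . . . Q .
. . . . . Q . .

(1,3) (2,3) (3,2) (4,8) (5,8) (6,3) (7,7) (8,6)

6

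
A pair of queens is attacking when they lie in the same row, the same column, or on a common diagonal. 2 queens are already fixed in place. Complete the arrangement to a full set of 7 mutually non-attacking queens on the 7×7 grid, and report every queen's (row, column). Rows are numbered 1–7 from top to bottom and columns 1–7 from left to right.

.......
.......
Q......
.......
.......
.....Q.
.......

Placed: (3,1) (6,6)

Row 1: attacked by (3,1)→{1,3}; (6,6)→{1,6}. Safe: 2, 4, 5, 7. Place at column 7.
Row 2: attacked by (1,7)→{6,7}; (3,1)→{1,2}; (6,6)→{2,6}. Safe: 3, 4, 5. Place at column 4.
Row 4: attacked by (1,7)→{4,7}; (2,4)→{2,4,6}; (3,1)→{1,2}; (6,6)→{4,6}. Safe: 3, 5. Place at column 5.
Row 5: attacked by (1,7)→{3,7}; (2,4)→{1,4,7}; (3,1)→{1,3}; (4,5)→{4,5,6}; (6,6)→{5,6,7}. Safe: 2. Place at column 2.
Row 7: attacked by (1,7)→{1,7}; (2,4)→{4}; (3,1)→{1,5}; (4,5)→{2,5}; (5,2)→{2,4}; (6,6)→{5,6,7}. Safe: 3. Place at column 3.
Columns [7, 4, 1, 5, 2, 6, 3], r−c [-6, -2, 2, -1, 3, 0, 4], r+c [8, 6, 4, 9, 7, 12, 10] are all distinct, so no two queens attack.

(1,7) (2,4) (3,1) (4,5) (5,2) (6,6) (7,3)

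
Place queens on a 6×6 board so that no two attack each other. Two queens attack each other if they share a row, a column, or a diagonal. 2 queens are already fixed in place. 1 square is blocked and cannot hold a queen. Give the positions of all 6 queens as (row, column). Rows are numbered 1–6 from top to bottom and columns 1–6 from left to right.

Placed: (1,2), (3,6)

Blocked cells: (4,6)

Row 2: attacked by (1,2)→{1,2,3}; (3,6)→{5,6}. Safe: 4. Place at column 4.
Row 4: attacked by (1,2)→{2,5}; (2,4)→{2,4,6}; (3,6)→{5,6}. Blocked: 6. Safe: 1, 3. Place at column 1.
Row 5: attacked by (1,2)→{2,6}; (2,4)→{1,4}; (3,6)→{4,6}; (4,1)→{1,2}. Safe: 3, 5. Place at column 3.
Row 6: attacked by (1,2)→{2}; (2,4)→{4}; (3,6)→{3,6}; (4,1)→{1,3}; (5,3)→{2,3,4}. Safe: 5. Place at column 5.
Columns [2, 4, 6, 1, 3, 5], r−c [-1, -2, -3, 3, 2, 1], r+c [3, 6, 9, 5, 8, 11] are all distinct, so no two queens attack.

(1,2) (2,4) (3,6) (4,1) (5,3) (6,5)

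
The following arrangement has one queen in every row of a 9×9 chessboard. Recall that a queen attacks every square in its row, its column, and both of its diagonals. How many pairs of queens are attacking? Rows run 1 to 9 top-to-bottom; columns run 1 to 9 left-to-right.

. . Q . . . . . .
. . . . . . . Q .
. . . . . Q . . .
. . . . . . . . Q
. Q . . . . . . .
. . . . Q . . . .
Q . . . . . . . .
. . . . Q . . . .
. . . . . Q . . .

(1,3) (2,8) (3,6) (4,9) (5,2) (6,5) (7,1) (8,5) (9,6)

6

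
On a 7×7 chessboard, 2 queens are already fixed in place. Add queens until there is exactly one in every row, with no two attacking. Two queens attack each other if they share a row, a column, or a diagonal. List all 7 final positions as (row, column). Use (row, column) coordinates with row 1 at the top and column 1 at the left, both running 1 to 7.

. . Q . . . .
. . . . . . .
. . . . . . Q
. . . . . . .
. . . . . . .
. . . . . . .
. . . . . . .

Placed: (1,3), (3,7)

(1,3) (2,5) (3,7) (4,2) (5,4) (6,6) (7,1)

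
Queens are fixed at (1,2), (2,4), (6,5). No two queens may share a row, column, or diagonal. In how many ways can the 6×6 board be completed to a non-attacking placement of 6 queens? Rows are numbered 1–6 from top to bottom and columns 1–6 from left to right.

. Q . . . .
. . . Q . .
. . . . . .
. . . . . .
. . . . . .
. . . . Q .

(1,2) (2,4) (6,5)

Branch on row 3: col 1 → 0; col 6 → 1.
Sum: 0 + 1 = 1.

1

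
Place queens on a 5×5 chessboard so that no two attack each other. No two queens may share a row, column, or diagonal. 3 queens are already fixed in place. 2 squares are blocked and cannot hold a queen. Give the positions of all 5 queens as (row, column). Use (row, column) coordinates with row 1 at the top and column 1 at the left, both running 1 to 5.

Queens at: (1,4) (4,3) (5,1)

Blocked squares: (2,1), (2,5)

Row 2: attacked by (1,4)→{3,4,5}; (4,3)→{1,3,5}; (5,1)→{1,4}. Blocked: 1,5. Safe: 2. Place at column 2.
Row 3: attacked by (1,4)→{2,4}; (2,2)→{1,2,3}; (4,3)→{2,3,4}; (5,1)→{1,3}. Safe: 5. Place at column 5.
Columns [4, 2, 5, 3, 1], r−c [-3, 0, -2, 1, 4], r+c [5, 4, 8, 7, 6] are all distinct, so no two queens attack.

(1,4) (2,2) (3,5) (4,3) (5,1)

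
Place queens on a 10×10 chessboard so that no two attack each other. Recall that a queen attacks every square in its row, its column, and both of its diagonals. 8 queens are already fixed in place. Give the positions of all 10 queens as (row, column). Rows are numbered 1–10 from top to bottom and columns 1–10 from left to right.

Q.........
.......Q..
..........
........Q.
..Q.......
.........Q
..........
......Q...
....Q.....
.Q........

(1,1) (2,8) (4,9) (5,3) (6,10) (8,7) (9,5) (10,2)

(1,1) (2,8) (3,6) (4,9) (5,3) (6,10) (7,4) (8,7) (9,5) (10,2)

Row 3: attacked by (1,1)→{1,3}; (2,8)→{7,8,9}; (4,9)→{8,9,10}; (5,3)→{1,3,5}; (6,10)→{7,10}; (8,7)→{2,7}; (9,5)→{5}; (10,2)→{2,9}. Safe: 4, 6. Place at column 6.
Row 7: attacked by (1,1)→{1,7}; (2,8)→{3,8}; (3,6)→{2,6,10}; (4,9)→{6,9}; (5,3)→{1,3,5}; (6,10)→{9,10}; (8,7)→{6,7,8}; (9,5)→{3,5,7}; (10,2)→{2,5}. Safe: 4. Place at column 4.
Columns [1, 8, 6, 9, 3, 10, 4, 7, 5, 2], r−c [0, -6, -3, -5, 2, -4, 3, 1, 4, 8], r+c [2, 10, 9, 13, 8, 16, 11, 15, 14, 12] are all distinct, so no two queens attack.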